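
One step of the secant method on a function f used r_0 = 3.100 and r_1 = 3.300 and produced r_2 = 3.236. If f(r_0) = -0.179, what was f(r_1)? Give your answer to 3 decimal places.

The secant line through (3.100, -0.179) and (3.300, f(r_1)) crosses zero at r_2 = 3.236.
So (3.100, -0.179), (3.300, f(r_1)), (3.236, 0) are collinear:
f(r_1) = -0.179 · (3.300 − 3.236) / (3.100 − 3.236) = -0.179 · (0.06400)/(-0.13600) = 0.08424

0.084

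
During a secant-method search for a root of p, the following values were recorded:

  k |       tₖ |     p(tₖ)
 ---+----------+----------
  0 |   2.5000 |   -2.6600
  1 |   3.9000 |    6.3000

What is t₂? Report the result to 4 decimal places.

t₂ = 3.9000 − 6.3000·(3.9000 − 2.5000) / (6.3000 − (-2.6600))
   = 3.9000 − (8.820000)/(8.960000) = 2.915625

2.9156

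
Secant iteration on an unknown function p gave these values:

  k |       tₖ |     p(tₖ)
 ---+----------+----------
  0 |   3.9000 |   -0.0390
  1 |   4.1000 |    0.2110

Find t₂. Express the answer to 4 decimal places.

t₂ = 4.1000 − 0.2110·(4.1000 − 3.9000) / (0.2110 − (-0.0390))
   = 4.1000 − (0.042200)/(0.250000) = 3.931200

3.9312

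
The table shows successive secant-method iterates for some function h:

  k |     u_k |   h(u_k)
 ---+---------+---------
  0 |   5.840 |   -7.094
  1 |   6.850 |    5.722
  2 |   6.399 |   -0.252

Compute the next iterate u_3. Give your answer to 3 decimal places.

6.418

u_3 = 6.399 − (-0.252)·(6.399 − 6.850) / (-0.252 − 5.722)
   = 6.399 − (0.11365)/(-5.97400) = 6.41802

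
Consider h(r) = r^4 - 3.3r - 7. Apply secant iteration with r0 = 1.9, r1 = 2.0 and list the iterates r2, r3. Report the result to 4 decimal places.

1.9090, 1.9097

h(1.9) = -0.237900, h(2.0) = 2.400000
r2 = 2.000000 − 2.400000·(2.000000 − 1.900000) / (2.400000 − (-0.237900)) = 2.000000 − (0.240000)/(2.637900) = 1.909019
h(1.909019) = -0.018461
r3 = 1.909019 − (-0.018461)·(1.909019 − 2.000000) / (-0.018461 − 2.400000) = 1.909019 − (0.001680)/(-2.418461) = 1.909713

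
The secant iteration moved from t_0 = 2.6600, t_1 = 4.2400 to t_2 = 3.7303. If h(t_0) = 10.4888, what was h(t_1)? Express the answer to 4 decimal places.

The secant line through (2.6600, 10.4888) and (4.2400, h(t_1)) crosses zero at t_2 = 3.7303.
So (2.6600, 10.4888), (4.2400, h(t_1)), (3.7303, 0) are collinear:
h(t_1) = 10.4888 · (4.2400 − 3.7303) / (2.6600 − 3.7303) = 10.4888 · (0.509700)/(-1.070300) = -4.994993

-4.9950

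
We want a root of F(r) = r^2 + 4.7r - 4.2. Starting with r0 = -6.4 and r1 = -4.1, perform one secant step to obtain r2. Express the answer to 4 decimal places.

F(-6.4) = 6.680000, F(-4.1) = -6.660000
r2 = -4.100000 − (-6.660000)·(-4.100000 − (-6.400000)) / (-6.660000 − 6.680000) = -4.100000 − (-15.318000)/(-13.340000) = -5.248276

-5.2483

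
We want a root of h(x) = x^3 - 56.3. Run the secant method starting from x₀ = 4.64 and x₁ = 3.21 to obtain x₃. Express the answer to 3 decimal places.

h(4.64) = 43.59734, h(3.21) = -23.22384
x₂ = 3.21000 − (-23.22384)·(3.21000 − 4.64000) / (-23.22384 − 43.59734) = 3.21000 − (33.21009)/(-66.82118) = 3.70700
h(3.70700) = -5.35899
x₃ = 3.70700 − (-5.35899)·(3.70700 − 3.21000) / (-5.35899 − (-23.22384)) = 3.70700 − (-2.66341)/(17.86485) = 3.85609

3.856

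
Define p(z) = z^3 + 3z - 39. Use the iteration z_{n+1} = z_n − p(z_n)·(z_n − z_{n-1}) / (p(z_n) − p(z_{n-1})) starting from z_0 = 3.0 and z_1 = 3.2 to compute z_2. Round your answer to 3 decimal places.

p(3.0) = -3.00000, p(3.2) = 3.36800
z_2 = 3.20000 − 3.36800·(3.20000 − 3.00000) / (3.36800 − (-3.00000)) = 3.20000 − (0.67360)/(6.36800) = 3.09422

3.094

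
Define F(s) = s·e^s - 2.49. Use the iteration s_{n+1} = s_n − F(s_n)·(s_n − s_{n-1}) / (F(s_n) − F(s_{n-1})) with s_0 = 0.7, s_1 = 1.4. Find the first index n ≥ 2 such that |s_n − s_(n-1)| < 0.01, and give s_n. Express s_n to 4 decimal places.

n = 5, s_n = 0.9566

F(0.7) = -1.080373, F(1.4) = 3.187280
s_2 = 1.400000 − 3.187280·(0.700000)/(4.267653) = 0.877208;  |Δ| = 0.522792
F(0.877208) = -0.381037
s_3 = 0.877208 − (-0.381037)·(-0.522792)/(-3.568317) = 0.933033;  |Δ| = 0.055826
F(0.933033) = -0.118035
s_4 = 0.933033 − (-0.118035)·(0.055826)/(0.263002) = 0.958088;  |Δ| = 0.025054
F(0.958088) = 0.007453
s_5 = 0.958088 − 0.007453·(0.025054)/(0.125488) = 0.956600;  |Δ| = 0.001488
|s_5 − s_4| = 0.001488 < 0.01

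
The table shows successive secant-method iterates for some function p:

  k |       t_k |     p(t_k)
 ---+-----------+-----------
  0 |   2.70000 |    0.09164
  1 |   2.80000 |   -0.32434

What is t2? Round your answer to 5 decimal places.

2.72203

t2 = 2.80000 − (-0.32434)·(2.80000 − 2.70000) / (-0.32434 − 0.09164)
   = 2.80000 − (-0.0324340)/(-0.4159800) = 2.7220299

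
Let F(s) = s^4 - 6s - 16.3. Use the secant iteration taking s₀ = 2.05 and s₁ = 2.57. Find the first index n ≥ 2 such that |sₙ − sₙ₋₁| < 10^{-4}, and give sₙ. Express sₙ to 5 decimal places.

F(2.05) = -10.9389938, F(2.57) = 11.9047040
s₂ = 2.5700000 − 11.9047040·(0.5200000)/(22.8436978) = 2.2990086;  |Δ| = 0.2709914
F(2.2990086) = -2.1581707
s₃ = 2.2990086 − (-2.1581707)·(-0.2709914)/(-14.0628747) = 2.3405965;  |Δ| = 0.0415879
F(2.3405965) = -0.3308002
s₄ = 2.3405965 − (-0.3308002)·(0.0415879)/(1.8273705) = 2.3481250;  |Δ| = 0.0075285
F(2.3481250) = 0.0120371
s₅ = 2.3481250 − 0.0120371·(0.0075285)/(0.3428374) = 2.3478606;  |Δ| = 0.0002643
F(2.3478606) = -0.0000634
s₆ = 2.3478606 − (-0.0000634)·(-0.0002643)/(-0.0121005) = 2.3478620;  |Δ| = 0.0000014
|s₆ − s₅| = 0.0000014 < 10^{-4}

n = 6, sₙ = 2.34786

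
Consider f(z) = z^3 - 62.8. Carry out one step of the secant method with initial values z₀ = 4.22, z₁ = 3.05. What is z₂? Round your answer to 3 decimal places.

3.911

f(4.22) = 12.35145, f(3.05) = -34.42737
z₂ = 3.05000 − (-34.42737)·(3.05000 − 4.22000) / (-34.42737 − 12.35145) = 3.05000 − (40.28003)/(-46.77882) = 3.91107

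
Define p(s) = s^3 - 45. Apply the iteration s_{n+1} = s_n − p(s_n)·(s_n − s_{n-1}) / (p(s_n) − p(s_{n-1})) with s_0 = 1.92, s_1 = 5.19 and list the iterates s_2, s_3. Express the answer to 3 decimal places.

2.854, 3.290

p(1.92) = -37.92211, p(5.19) = 94.79836
s_2 = 5.19000 − 94.79836·(5.19000 − 1.92000) / (94.79836 − (-37.92211)) = 5.19000 − (309.99063)/(132.72047) = 2.85433
p(2.85433) = -21.74509
s_3 = 2.85433 − (-21.74509)·(2.85433 − 5.19000) / (-21.74509 − 94.79836) = 2.85433 − (50.78927)/(-116.54345) = 3.29013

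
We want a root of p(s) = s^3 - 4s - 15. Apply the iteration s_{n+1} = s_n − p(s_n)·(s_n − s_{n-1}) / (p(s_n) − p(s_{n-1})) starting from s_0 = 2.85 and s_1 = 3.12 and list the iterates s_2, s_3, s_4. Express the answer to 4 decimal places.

2.9929, 2.9997, 3.0000

p(2.85) = -3.250875, p(3.12) = 2.891328
s_2 = 3.120000 − 2.891328·(3.120000 − 2.850000) / (2.891328 − (-3.250875)) = 3.120000 − (0.780659)/(6.142203) = 2.992903
p(2.992903) = -0.162789
s_3 = 2.992903 − (-0.162789)·(2.992903 − 3.120000) / (-0.162789 − 2.891328) = 2.992903 − (0.020690)/(-3.054117) = 2.999677
p(2.999677) = -0.007428
s_4 = 2.999677 − (-0.007428)·(2.999677 − 2.992903) / (-0.007428 − (-0.162789)) = 2.999677 − (-0.000050)/(0.155361) = 3.000001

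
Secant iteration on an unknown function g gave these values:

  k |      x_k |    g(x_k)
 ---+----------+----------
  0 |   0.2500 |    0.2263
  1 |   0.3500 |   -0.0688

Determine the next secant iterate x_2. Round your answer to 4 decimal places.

x_2 = 0.3500 − (-0.0688)·(0.3500 − 0.2500) / (-0.0688 − 0.2263)
   = 0.3500 − (-0.006880)/(-0.295100) = 0.326686

0.3267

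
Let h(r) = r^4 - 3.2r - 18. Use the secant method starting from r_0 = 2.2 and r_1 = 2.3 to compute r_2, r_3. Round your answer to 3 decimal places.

h(2.2) = -1.61440, h(2.3) = 2.62410
r_2 = 2.30000 − 2.62410·(2.30000 − 2.20000) / (2.62410 − (-1.61440)) = 2.30000 − (0.26241)/(4.23850) = 2.23809
h(2.23809) = -0.07138
r_3 = 2.23809 − (-0.07138)·(2.23809 − 2.30000) / (-0.07138 − 2.62410) = 2.23809 − (0.00442)/(-2.69548) = 2.23973

2.238, 2.240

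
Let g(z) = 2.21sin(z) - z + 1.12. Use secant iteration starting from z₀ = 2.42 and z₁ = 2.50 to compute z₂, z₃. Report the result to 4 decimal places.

2.4789, 2.4792

g(2.42) = 0.159884, g(2.50) = -0.057377
z₂ = 2.500000 − (-0.057377)·(2.500000 − 2.420000) / (-0.057377 − 0.159884) = 2.500000 − (-0.004590)/(-0.217261) = 2.478873
g(2.478873) = 0.000859
z₃ = 2.478873 − 0.000859·(2.478873 − 2.500000) / (0.000859 − (-0.057377)) = 2.478873 − (-0.000018)/(0.058236) = 2.479184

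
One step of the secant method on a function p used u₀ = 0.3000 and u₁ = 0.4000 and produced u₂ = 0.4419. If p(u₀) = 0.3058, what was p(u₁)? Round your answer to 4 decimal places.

The secant line through (0.3000, 0.3058) and (0.4000, p(u₁)) crosses zero at u₂ = 0.4419.
So (0.3000, 0.3058), (0.4000, p(u₁)), (0.4419, 0) are collinear:
p(u₁) = 0.3058 · (0.4000 − 0.4419) / (0.3000 − 0.4419) = 0.3058 · (-0.041900)/(-0.141900) = 0.090296

0.0903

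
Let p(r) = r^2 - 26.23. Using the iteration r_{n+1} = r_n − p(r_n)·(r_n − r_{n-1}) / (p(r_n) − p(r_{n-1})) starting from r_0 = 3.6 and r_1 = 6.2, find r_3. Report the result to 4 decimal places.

5.1053

p(3.6) = -13.270000, p(6.2) = 12.210000
r_2 = 6.200000 − 12.210000·(6.200000 − 3.600000) / (12.210000 − (-13.270000)) = 6.200000 − (31.746000)/(25.480000) = 4.954082
p(4.954082) = -1.687075
r_3 = 4.954082 − (-1.687075)·(4.954082 − 6.200000) / (-1.687075 − 12.210000) = 4.954082 − (2.101958)/(-13.897075) = 5.105333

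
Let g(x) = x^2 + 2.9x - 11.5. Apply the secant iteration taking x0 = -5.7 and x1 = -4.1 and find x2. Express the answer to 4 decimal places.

-5.0536

g(-5.7) = 4.460000, g(-4.1) = -6.580000
x2 = -4.100000 − (-6.580000)·(-4.100000 − (-5.700000)) / (-6.580000 − 4.460000) = -4.100000 − (-10.528000)/(-11.040000) = -5.053623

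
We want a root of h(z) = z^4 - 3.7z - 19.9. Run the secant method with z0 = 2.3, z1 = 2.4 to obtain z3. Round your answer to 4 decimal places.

h(2.3) = -0.425900, h(2.4) = 4.397600
z2 = 2.400000 − 4.397600·(2.400000 − 2.300000) / (4.397600 − (-0.425900)) = 2.400000 − (0.439760)/(4.823500) = 2.308830
h(2.308830) = -0.026366
z3 = 2.308830 − (-0.026366)·(2.308830 − 2.400000) / (-0.026366 − 4.397600) = 2.308830 − (0.002404)/(-4.423966) = 2.309373

2.3094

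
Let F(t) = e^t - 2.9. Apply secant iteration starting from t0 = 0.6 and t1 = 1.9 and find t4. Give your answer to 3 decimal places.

1.071

F(0.6) = -1.07788, F(1.9) = 3.78589
t2 = 1.90000 − 3.78589·(1.90000 − 0.60000) / (3.78589 − (-1.07788)) = 1.90000 − (4.92166)/(4.86378) = 0.88810
F(0.88810) = -0.46950
t3 = 0.88810 − (-0.46950)·(0.88810 − 1.90000) / (-0.46950 − 3.78589) = 0.88810 − (0.47508)/(-4.25539) = 0.99974
F(0.99974) = -0.18242
t4 = 0.99974 − (-0.18242)·(0.99974 − 0.88810) / (-0.18242 − (-0.46950)) = 0.99974 − (-0.02037)/(0.28708) = 1.07068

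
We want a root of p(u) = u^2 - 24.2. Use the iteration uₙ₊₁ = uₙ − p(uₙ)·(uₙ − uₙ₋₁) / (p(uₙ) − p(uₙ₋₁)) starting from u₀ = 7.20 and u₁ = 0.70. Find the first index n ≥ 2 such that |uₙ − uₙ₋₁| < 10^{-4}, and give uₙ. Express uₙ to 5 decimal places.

p(7.20) = 27.6400000, p(0.70) = -23.7100000
u₂ = 0.7000000 − (-23.7100000)·(-6.5000000)/(-51.3500000) = 3.7012658;  |Δ| = 3.0012658
p(3.7012658) = -10.5006313
u₃ = 3.7012658 − (-10.5006313)·(3.0012658)/(13.2093687) = 6.0870866;  |Δ| = 2.3858207
p(6.0870866) = 12.8526229
u₄ = 6.0870866 − 12.8526229·(2.3858207)/(23.3532542) = 4.7740338;  |Δ| = 1.3130527
p(4.7740338) = -1.4086010
u₅ = 4.7740338 − (-1.4086010)·(-1.3130527)/(-14.2612239) = 4.9037259;  |Δ| = 0.1296921
p(4.9037259) = -0.1534725
u₆ = 4.9037259 − (-0.1534725)·(0.1296921)/(1.2551285) = 4.9195841;  |Δ| = 0.0158583
p(4.9195841) = 0.0023082
u₇ = 4.9195841 − 0.0023082·(0.0158583)/(0.1557806) = 4.9193492;  |Δ| = 0.0002350
p(4.9193492) = -0.0000037
u₈ = 4.9193492 − (-0.0000037)·(-0.0002350)/(-0.0023118) = 4.9193496;  |Δ| = 0.0000004
|u₈ − u₇| = 0.0000004 < 10^{-4}

n = 8, uₙ = 4.91935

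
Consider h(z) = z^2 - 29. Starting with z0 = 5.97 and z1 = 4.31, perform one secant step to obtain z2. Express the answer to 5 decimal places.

h(5.97) = 6.6409000, h(4.31) = -10.4239000
z2 = 4.3100000 − (-10.4239000)·(4.3100000 − 5.9700000) / (-10.4239000 − 6.6409000) = 4.3100000 − (17.3036740)/(-17.0648000) = 5.3239981

5.32400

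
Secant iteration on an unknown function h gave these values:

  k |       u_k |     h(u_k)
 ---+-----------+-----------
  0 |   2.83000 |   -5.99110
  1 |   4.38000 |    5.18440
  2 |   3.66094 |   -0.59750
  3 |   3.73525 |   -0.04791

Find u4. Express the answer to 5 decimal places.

u4 = 3.73525 − (-0.04791)·(3.73525 − 3.66094) / (-0.04791 − (-0.59750))
   = 3.73525 − (-0.0035602)/(0.5495900) = 3.7417279

3.74173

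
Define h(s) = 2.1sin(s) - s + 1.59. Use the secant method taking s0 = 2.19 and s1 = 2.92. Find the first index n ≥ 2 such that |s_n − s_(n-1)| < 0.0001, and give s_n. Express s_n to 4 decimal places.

n = 5, s_n = 2.6258

h(2.19) = 1.110116, h(2.92) = -0.868454
s2 = 2.920000 − (-0.868454)·(0.730000)/(-1.978570) = 2.599581;  |Δ| = 0.320419
h(2.599581) = 0.073726
s3 = 2.599581 − 0.073726·(-0.320419)/(0.942180) = 2.624654;  |Δ| = 0.025073
h(2.624654) = 0.003211
s4 = 2.624654 − 0.003211·(0.025073)/(-0.070515) = 2.625795;  |Δ| = 0.001142
h(2.625795) = -0.000016
s5 = 2.625795 − (-0.000016)·(0.001142)/(-0.003227) = 2.625790;  |Δ| = 0.000006
|s5 − s4| = 0.000006 < 0.0001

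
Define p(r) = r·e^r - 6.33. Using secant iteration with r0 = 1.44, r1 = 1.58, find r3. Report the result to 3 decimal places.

1.464

p(1.44) = -0.25220, p(1.58) = 1.34083
r2 = 1.58000 − 1.34083·(1.58000 − 1.44000) / (1.34083 − (-0.25220)) = 1.58000 − (0.18772)/(1.59303) = 1.46216
p(1.46216) = -0.02034
r3 = 1.46216 − (-0.02034)·(1.46216 − 1.58000) / (-0.02034 − 1.34083) = 1.46216 − (0.00240)/(-1.36117) = 1.46392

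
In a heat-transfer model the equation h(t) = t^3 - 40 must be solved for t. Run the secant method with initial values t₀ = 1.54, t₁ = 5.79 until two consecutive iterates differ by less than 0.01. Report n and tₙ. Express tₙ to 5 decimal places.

n = 7, tₙ = 3.41999

h(1.54) = -36.3477360, h(5.79) = 154.1045390
t₂ = 5.7900000 − 154.1045390·(4.2500000)/(190.4522750) = 2.3511107;  |Δ| = 3.4388893
h(2.3511107) = -27.0037148
t₃ = 2.3511107 − (-27.0037148)·(-3.4388893)/(-181.1082538) = 2.8638581;  |Δ| = 0.5127474
h(2.8638581) = -16.5115432
t₄ = 2.8638581 − (-16.5115432)·(0.5127474)/(10.4921716) = 3.6707693;  |Δ| = 0.8069112
h(3.6707693) = 9.4619542
t₅ = 3.6707693 − 9.4619542·(0.8069112)/(25.9734974) = 3.3768175;  |Δ| = 0.2939518
h(3.3768175) = -1.4945006
t₆ = 3.3768175 − (-1.4945006)·(-0.2939518)/(-10.9564548) = 3.4169136;  |Δ| = 0.0400961
h(3.4169136) = -0.1065142
t₇ = 3.4169136 − (-0.1065142)·(0.0400961)/(1.3879864) = 3.4199906;  |Δ| = 0.0030770
|t₇ − t₆| = 0.0030770 < 0.01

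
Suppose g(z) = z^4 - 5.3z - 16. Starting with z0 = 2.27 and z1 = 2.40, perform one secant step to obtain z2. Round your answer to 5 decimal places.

2.30238

g(2.27) = -1.4786216, g(2.40) = 4.4576000
z2 = 2.4000000 − 4.4576000·(2.4000000 − 2.2700000) / (4.4576000 − (-1.4786216)) = 2.4000000 − (0.5794880)/(5.9362216) = 2.3023810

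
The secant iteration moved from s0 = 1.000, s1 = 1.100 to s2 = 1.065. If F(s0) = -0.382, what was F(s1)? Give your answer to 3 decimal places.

0.206

The secant line through (1.000, -0.382) and (1.100, F(s1)) crosses zero at s2 = 1.065.
So (1.000, -0.382), (1.100, F(s1)), (1.065, 0) are collinear:
F(s1) = -0.382 · (1.100 − 1.065) / (1.000 − 1.065) = -0.382 · (0.03500)/(-0.06500) = 0.20569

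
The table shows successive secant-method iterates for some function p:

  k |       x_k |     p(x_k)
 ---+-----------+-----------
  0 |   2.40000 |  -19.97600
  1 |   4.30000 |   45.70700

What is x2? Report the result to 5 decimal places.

2.97784

x2 = 4.30000 − 45.70700·(4.30000 − 2.40000) / (45.70700 − (-19.97600))
   = 4.30000 − (86.8433000)/(65.6830000) = 2.9778421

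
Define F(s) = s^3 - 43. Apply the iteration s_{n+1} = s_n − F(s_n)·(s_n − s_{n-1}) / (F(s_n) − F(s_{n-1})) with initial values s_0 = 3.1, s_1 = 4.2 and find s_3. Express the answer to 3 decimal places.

F(3.1) = -13.20900, F(4.2) = 31.08800
s_2 = 4.20000 − 31.08800·(4.20000 − 3.10000) / (31.08800 − (-13.20900)) = 4.20000 − (34.19680)/(44.29700) = 3.42801
F(3.42801) = -2.71656
s_3 = 3.42801 − (-2.71656)·(3.42801 − 4.20000) / (-2.71656 − 31.08800) = 3.42801 − (2.09715)/(-33.80456) = 3.49005

3.490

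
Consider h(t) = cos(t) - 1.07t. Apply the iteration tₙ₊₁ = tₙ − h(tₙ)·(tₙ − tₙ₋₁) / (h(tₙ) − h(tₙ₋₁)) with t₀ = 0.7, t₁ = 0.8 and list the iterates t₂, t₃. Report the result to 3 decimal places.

h(0.7) = 0.01584, h(0.8) = -0.15929
t₂ = 0.80000 − (-0.15929)·(0.80000 − 0.70000) / (-0.15929 − 0.01584) = 0.80000 − (-0.01593)/(-0.17514) = 0.70905
h(0.70905) = 0.00030
t₃ = 0.70905 − 0.00030·(0.70905 − 0.80000) / (0.00030 − (-0.15929)) = 0.70905 − (-0.00003)/(0.15960) = 0.70922

0.709, 0.709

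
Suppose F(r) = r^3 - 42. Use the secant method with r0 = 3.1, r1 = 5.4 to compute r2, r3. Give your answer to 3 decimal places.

3.320, 3.413

F(3.1) = -12.20900, F(5.4) = 115.46400
r2 = 5.40000 − 115.46400·(5.40000 − 3.10000) / (115.46400 − (-12.20900)) = 5.40000 − (265.56720)/(127.67300) = 3.31994
F(3.31994) = -5.40754
r3 = 3.31994 − (-5.40754)·(3.31994 − 5.40000) / (-5.40754 − 115.46400) = 3.31994 − (11.24799)/(-120.87154) = 3.41300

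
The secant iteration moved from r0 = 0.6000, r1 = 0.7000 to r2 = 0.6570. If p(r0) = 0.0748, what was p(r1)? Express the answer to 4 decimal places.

The secant line through (0.6000, 0.0748) and (0.7000, p(r1)) crosses zero at r2 = 0.6570.
So (0.6000, 0.0748), (0.7000, p(r1)), (0.6570, 0) are collinear:
p(r1) = 0.0748 · (0.7000 − 0.6570) / (0.6000 − 0.6570) = 0.0748 · (0.043000)/(-0.057000) = -0.056428

-0.0564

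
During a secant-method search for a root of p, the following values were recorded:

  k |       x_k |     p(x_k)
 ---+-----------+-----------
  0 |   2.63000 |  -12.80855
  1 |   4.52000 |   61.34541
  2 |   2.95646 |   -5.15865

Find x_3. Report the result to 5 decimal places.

x_3 = 2.95646 − (-5.15865)·(2.95646 − 4.52000) / (-5.15865 − 61.34541)
   = 2.95646 − (8.0657556)/(-66.5040600) = 3.0777422

3.07774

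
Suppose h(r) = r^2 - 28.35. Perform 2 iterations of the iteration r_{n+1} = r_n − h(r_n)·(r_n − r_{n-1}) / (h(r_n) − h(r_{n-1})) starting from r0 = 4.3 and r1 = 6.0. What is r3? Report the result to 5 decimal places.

5.32044

h(4.3) = -9.8600000, h(6.0) = 7.6500000
r2 = 6.0000000 − 7.6500000·(6.0000000 − 4.3000000) / (7.6500000 − (-9.8600000)) = 6.0000000 − (13.0050000)/(17.5100000) = 5.2572816
h(5.2572816) = -0.7109907
r3 = 5.2572816 − (-0.7109907)·(5.2572816 − 6.0000000) / (-0.7109907 − 7.6500000) = 5.2572816 − (0.5280659)/(-8.3609907) = 5.3204398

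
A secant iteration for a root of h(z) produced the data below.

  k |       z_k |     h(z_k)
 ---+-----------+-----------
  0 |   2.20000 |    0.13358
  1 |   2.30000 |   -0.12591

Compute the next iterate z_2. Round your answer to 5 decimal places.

z_2 = 2.30000 − (-0.12591)·(2.30000 − 2.20000) / (-0.12591 − 0.13358)
   = 2.30000 − (-0.0125910)/(-0.2594900) = 2.2514779

2.25148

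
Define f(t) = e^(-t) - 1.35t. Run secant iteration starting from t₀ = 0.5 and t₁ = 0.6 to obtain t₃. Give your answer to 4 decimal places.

f(0.5) = -0.068469, f(0.6) = -0.261188
t₂ = 0.600000 − (-0.261188)·(0.600000 − 0.500000) / (-0.261188 − (-0.068469)) = 0.600000 − (-0.026119)/(-0.192719) = 0.464472
f(0.464472) = 0.001430
t₃ = 0.464472 − 0.001430·(0.464472 − 0.600000) / (0.001430 − (-0.261188)) = 0.464472 − (-0.000194)/(0.262618) = 0.465210

0.4652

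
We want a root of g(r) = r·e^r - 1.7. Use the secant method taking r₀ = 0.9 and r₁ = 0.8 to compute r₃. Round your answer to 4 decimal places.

g(0.9) = 0.513643, g(0.8) = 0.080433
r₂ = 0.800000 − 0.080433·(0.800000 − 0.900000) / (0.080433 − 0.513643) = 0.800000 − (-0.008043)/(-0.433210) = 0.781433
g(0.781433) = 0.007120
r₃ = 0.781433 − 0.007120·(0.781433 − 0.800000) / (0.007120 − 0.080433) = 0.781433 − (-0.000132)/(-0.073313) = 0.779630

0.7796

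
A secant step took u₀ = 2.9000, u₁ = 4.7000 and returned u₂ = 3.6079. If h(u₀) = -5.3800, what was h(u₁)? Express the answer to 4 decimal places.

8.2999

The secant line through (2.9000, -5.3800) and (4.7000, h(u₁)) crosses zero at u₂ = 3.6079.
So (2.9000, -5.3800), (4.7000, h(u₁)), (3.6079, 0) are collinear:
h(u₁) = -5.3800 · (4.7000 − 3.6079) / (2.9000 − 3.6079) = -5.3800 · (1.092100)/(-0.707900) = 8.299898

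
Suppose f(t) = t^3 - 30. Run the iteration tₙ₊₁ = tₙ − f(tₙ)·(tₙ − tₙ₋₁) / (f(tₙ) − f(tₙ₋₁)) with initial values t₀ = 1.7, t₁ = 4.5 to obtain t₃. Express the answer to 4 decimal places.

2.8868

f(1.7) = -25.087000, f(4.5) = 61.125000
t₂ = 4.500000 − 61.125000·(4.500000 − 1.700000) / (61.125000 − (-25.087000)) = 4.500000 − (171.150000)/(86.212000) = 2.514778
f(2.514778) = -14.096280
t₃ = 2.514778 − (-14.096280)·(2.514778 − 4.500000) / (-14.096280 − 61.125000) = 2.514778 − (27.984253)/(-75.221280) = 2.886803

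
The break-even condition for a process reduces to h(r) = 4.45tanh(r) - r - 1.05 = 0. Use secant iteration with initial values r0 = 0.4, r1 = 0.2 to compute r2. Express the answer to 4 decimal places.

h(0.4) = 0.240773, h(0.2) = -0.371680
r2 = 0.200000 − (-0.371680)·(0.200000 − 0.400000) / (-0.371680 − 0.240773) = 0.200000 − (0.074336)/(-0.612453) = 0.321374

0.3214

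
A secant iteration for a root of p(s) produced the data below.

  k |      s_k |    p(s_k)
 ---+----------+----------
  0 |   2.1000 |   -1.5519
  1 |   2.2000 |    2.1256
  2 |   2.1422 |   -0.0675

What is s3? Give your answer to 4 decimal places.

s3 = 2.1422 − (-0.0675)·(2.1422 − 2.2000) / (-0.0675 − 2.1256)
   = 2.1422 − (0.003902)/(-2.193100) = 2.143979

2.1440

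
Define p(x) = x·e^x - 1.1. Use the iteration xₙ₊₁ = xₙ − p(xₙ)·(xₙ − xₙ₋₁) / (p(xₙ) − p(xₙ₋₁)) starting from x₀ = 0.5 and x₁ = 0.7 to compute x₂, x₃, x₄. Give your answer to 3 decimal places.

0.594, 0.602, 0.602

p(0.5) = -0.27564, p(0.7) = 0.30963
x₂ = 0.70000 − 0.30963·(0.70000 − 0.50000) / (0.30963 − (-0.27564)) = 0.70000 − (0.06193)/(0.58527) = 0.59419
p(0.59419) = -0.02358
x₃ = 0.59419 − (-0.02358)·(0.59419 − 0.70000) / (-0.02358 − 0.30963) = 0.59419 − (0.00249)/(-0.33321) = 0.60168
p(0.60168) = -0.00182
x₄ = 0.60168 − (-0.00182)·(0.60168 − 0.59419) / (-0.00182 − (-0.02358)) = 0.60168 − (-0.00001)/(0.02176) = 0.60231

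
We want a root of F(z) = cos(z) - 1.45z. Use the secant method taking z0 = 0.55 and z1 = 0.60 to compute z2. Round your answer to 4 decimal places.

F(0.55) = 0.055025, F(0.60) = -0.044664
z2 = 0.600000 − (-0.044664)·(0.600000 − 0.550000) / (-0.044664 − 0.055025) = 0.600000 − (-0.002233)/(-0.099689) = 0.577598

0.5776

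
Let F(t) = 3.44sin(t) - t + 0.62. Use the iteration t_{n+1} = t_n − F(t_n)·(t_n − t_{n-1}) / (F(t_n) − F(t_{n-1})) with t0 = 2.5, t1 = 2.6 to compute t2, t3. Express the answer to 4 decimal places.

F(2.5) = 0.178744, F(2.6) = -0.206675
t2 = 2.600000 − (-0.206675)·(2.600000 − 2.500000) / (-0.206675 − 0.178744) = 2.600000 − (-0.020668)/(-0.385419) = 2.546377
F(2.546377) = 0.002389
t3 = 2.546377 − 0.002389·(2.546377 − 2.600000) / (0.002389 − (-0.206675)) = 2.546377 − (-0.000128)/(0.209065) = 2.546989

2.5464, 2.5470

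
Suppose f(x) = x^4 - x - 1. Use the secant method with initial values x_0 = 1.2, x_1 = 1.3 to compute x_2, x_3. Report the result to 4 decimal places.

1.2185, 1.2205

f(1.2) = -0.126400, f(1.3) = 0.556100
x_2 = 1.300000 − 0.556100·(1.300000 − 1.200000) / (0.556100 − (-0.126400)) = 1.300000 − (0.055610)/(0.682500) = 1.218520
f(1.218520) = -0.013915
x_3 = 1.218520 − (-0.013915)·(1.218520 − 1.300000) / (-0.013915 − 0.556100) = 1.218520 − (0.001134)/(-0.570015) = 1.220509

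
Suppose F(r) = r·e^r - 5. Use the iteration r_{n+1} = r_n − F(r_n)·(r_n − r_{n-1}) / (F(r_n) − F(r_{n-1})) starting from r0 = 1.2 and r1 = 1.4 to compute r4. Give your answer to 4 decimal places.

F(1.2) = -1.015860, F(1.4) = 0.677280
r2 = 1.400000 − 0.677280·(1.400000 − 1.200000) / (0.677280 − (-1.015860)) = 1.400000 − (0.135456)/(1.693140) = 1.319997
F(1.319997) = -0.058709
r3 = 1.319997 − (-0.058709)·(1.319997 − 1.400000) / (-0.058709 − 0.677280) = 1.319997 − (0.004697)/(-0.735988) = 1.326379
F(1.326379) = -0.003032
r4 = 1.326379 − (-0.003032)·(1.326379 − 1.319997) / (-0.003032 − (-0.058709)) = 1.326379 − (-0.000019)/(0.055677) = 1.326726

1.3267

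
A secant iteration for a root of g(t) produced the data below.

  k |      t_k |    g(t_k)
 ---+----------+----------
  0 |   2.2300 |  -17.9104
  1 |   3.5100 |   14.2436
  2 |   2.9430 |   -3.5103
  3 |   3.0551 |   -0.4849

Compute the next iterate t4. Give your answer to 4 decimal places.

3.0731

t4 = 3.0551 − (-0.4849)·(3.0551 − 2.9430) / (-0.4849 − (-3.5103))
   = 3.0551 − (-0.054357)/(3.025400) = 3.073067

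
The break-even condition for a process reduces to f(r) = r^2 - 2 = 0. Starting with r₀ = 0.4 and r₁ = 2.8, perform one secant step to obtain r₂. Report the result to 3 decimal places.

0.975

f(0.4) = -1.84000, f(2.8) = 5.84000
r₂ = 2.80000 − 5.84000·(2.80000 − 0.40000) / (5.84000 − (-1.84000)) = 2.80000 − (14.01600)/(7.68000) = 0.97500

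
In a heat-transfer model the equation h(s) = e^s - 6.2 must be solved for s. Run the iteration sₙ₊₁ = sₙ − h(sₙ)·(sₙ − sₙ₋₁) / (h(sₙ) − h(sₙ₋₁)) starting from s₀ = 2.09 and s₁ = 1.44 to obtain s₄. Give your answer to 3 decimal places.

1.824

h(2.09) = 1.88492, h(1.44) = -1.97930
s₂ = 1.44000 − (-1.97930)·(1.44000 − 2.09000) / (-1.97930 − 1.88492) = 1.44000 − (1.28655)/(-3.86422) = 1.77294
h(1.77294) = -0.31187
s₃ = 1.77294 − (-0.31187)·(1.77294 − 1.44000) / (-0.31187 − (-1.97930)) = 1.77294 − (-0.10383)/(1.66743) = 1.83521
h(1.83521) = 0.06645
s₄ = 1.83521 − 0.06645·(1.83521 − 1.77294) / (0.06645 − (-0.31187)) = 1.83521 − (0.00414)/(0.37832) = 1.82427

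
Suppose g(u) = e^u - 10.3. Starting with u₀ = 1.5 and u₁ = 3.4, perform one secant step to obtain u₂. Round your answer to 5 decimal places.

1.93382

g(1.5) = -5.8183109, g(3.4) = 19.6641000
u₂ = 3.4000000 − 19.6641000·(3.4000000 − 1.5000000) / (19.6641000 − (-5.8183109)) = 3.4000000 − (37.3617901)/(25.4824110) = 1.9338204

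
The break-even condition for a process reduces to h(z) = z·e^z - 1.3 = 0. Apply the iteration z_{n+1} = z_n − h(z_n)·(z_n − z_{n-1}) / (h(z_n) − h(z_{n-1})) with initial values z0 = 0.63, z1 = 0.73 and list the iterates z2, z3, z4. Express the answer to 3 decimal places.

0.665, 0.667, 0.667

h(0.63) = -0.11711, h(0.73) = 0.21481
z2 = 0.73000 − 0.21481·(0.73000 − 0.63000) / (0.21481 − (-0.11711)) = 0.73000 − (0.02148)/(0.33191) = 0.66528
h(0.66528) = -0.00600
z3 = 0.66528 − (-0.00600)·(0.66528 − 0.73000) / (-0.00600 − 0.21481) = 0.66528 − (0.00039)/(-0.22081) = 0.66704
h(0.66704) = -0.00030
z4 = 0.66704 − (-0.00030)·(0.66704 − 0.66528) / (-0.00030 − (-0.00600)) = 0.66704 − (0.00000)/(0.00571) = 0.66713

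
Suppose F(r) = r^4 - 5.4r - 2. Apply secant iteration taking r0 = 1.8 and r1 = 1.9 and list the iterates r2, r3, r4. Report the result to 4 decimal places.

1.8613, 1.8636, 1.8637

F(1.8) = -1.222400, F(1.9) = 0.772100
r2 = 1.900000 − 0.772100·(1.900000 − 1.800000) / (0.772100 − (-1.222400)) = 1.900000 − (0.077210)/(1.994500) = 1.861289
F(1.861289) = -0.048925
r3 = 1.861289 − (-0.048925)·(1.861289 − 1.900000) / (-0.048925 − 0.772100) = 1.861289 − (0.001894)/(-0.821025) = 1.863595
F(1.863595) = -0.001771
r4 = 1.863595 − (-0.001771)·(1.863595 − 1.861289) / (-0.001771 − (-0.048925)) = 1.863595 − (-0.000004)/(0.047154) = 1.863682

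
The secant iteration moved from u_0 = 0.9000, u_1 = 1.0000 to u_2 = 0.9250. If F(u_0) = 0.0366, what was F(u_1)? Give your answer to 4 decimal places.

-0.1098

The secant line through (0.9000, 0.0366) and (1.0000, F(u_1)) crosses zero at u_2 = 0.9250.
So (0.9000, 0.0366), (1.0000, F(u_1)), (0.9250, 0) are collinear:
F(u_1) = 0.0366 · (1.0000 − 0.9250) / (0.9000 − 0.9250) = 0.0366 · (0.075000)/(-0.025000) = -0.109800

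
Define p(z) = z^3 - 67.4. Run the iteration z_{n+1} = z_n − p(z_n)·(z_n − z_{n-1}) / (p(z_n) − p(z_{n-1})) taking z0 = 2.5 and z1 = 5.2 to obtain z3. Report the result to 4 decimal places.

p(2.5) = -51.775000, p(5.2) = 73.208000
z2 = 5.200000 − 73.208000·(5.200000 − 2.500000) / (73.208000 − (-51.775000)) = 5.200000 − (197.661600)/(124.983000) = 3.618492
p(3.618492) = -20.021327
z3 = 3.618492 − (-20.021327)·(3.618492 − 5.200000) / (-20.021327 − 73.208000) = 3.618492 − (31.663887)/(-93.229327) = 3.958127

3.9581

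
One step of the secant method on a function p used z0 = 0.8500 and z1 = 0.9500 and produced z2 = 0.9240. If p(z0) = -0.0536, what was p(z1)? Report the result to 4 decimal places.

The secant line through (0.8500, -0.0536) and (0.9500, p(z1)) crosses zero at z2 = 0.9240.
So (0.8500, -0.0536), (0.9500, p(z1)), (0.9240, 0) are collinear:
p(z1) = -0.0536 · (0.9500 − 0.9240) / (0.8500 − 0.9240) = -0.0536 · (0.026000)/(-0.074000) = 0.018832

0.0188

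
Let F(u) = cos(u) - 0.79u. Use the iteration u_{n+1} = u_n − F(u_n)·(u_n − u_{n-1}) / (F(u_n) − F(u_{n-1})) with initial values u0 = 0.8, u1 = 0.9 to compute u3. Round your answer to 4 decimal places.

0.8425

F(0.8) = 0.064707, F(0.9) = -0.089390
u2 = 0.900000 − (-0.089390)·(0.900000 − 0.800000) / (-0.089390 − 0.064707) = 0.900000 − (-0.008939)/(-0.154097) = 0.841991
F(0.841991) = 0.000806
u3 = 0.841991 − 0.000806·(0.841991 − 0.900000) / (0.000806 − (-0.089390)) = 0.841991 − (-0.000047)/(0.090196) = 0.842509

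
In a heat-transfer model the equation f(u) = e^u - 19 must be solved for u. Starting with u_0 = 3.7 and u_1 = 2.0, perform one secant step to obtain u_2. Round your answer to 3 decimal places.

2.597

f(3.7) = 21.44730, f(2.0) = -11.61094
u_2 = 2.00000 − (-11.61094)·(2.00000 − 3.70000) / (-11.61094 − 21.44730) = 2.00000 − (19.73860)/(-33.05825) = 2.59709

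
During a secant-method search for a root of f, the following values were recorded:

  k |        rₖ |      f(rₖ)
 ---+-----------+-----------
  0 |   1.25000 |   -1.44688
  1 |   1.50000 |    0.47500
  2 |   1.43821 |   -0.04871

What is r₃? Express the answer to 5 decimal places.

1.44396

r₃ = 1.43821 − (-0.04871)·(1.43821 − 1.50000) / (-0.04871 − 0.47500)
   = 1.43821 − (0.0030098)/(-0.5237100) = 1.4439571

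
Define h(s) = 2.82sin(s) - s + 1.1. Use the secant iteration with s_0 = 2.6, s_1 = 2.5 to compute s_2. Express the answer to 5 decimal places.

h(2.6) = -0.0462861, h(2.5) = 0.2876914
s_2 = 2.5000000 − 0.2876914·(2.5000000 − 2.6000000) / (0.2876914 − (-0.0462861)) = 2.5000000 − (-0.0287691)/(0.3339776) = 2.5861409

2.58614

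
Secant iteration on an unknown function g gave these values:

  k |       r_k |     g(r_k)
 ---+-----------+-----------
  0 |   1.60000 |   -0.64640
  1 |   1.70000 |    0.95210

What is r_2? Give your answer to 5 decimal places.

r_2 = 1.70000 − 0.95210·(1.70000 − 1.60000) / (0.95210 − (-0.64640))
   = 1.70000 − (0.0952100)/(1.5985000) = 1.6404379

1.64044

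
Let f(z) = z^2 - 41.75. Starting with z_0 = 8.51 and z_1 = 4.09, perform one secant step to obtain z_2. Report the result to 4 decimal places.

f(8.51) = 30.670100, f(4.09) = -25.021900
z_2 = 4.090000 − (-25.021900)·(4.090000 − 8.510000) / (-25.021900 − 30.670100) = 4.090000 − (110.596798)/(-55.692000) = 6.075865

6.0759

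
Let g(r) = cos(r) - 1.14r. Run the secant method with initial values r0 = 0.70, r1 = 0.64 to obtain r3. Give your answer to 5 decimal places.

g(0.70) = -0.0331578, g(0.64) = 0.0724958
r2 = 0.6400000 − 0.0724958·(0.6400000 − 0.7000000) / (0.0724958 − (-0.0331578)) = 0.6400000 − (-0.0043497)/(0.1056536) = 0.6811699
g(0.6811699) = 0.0003029
r3 = 0.6811699 − 0.0003029·(0.6811699 − 0.6400000) / (0.0003029 − 0.0724958) = 0.6811699 − (0.0000125)/(-0.0721929) = 0.6813426

0.68134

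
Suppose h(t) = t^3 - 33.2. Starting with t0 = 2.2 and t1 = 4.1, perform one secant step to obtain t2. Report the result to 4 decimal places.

h(2.2) = -22.552000, h(4.1) = 35.721000
t2 = 4.100000 − 35.721000·(4.100000 − 2.200000) / (35.721000 − (-22.552000)) = 4.100000 − (67.869900)/(58.273000) = 2.935311

2.9353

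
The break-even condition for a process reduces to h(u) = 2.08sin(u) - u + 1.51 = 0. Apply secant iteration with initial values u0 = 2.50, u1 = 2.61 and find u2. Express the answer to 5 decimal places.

2.59329

h(2.50) = 0.2548221, h(2.61) = -0.0456337
u2 = 2.6100000 − (-0.0456337)·(2.6100000 − 2.5000000) / (-0.0456337 − 0.2548221) = 2.6100000 − (-0.0050197)/(-0.3004558) = 2.5932930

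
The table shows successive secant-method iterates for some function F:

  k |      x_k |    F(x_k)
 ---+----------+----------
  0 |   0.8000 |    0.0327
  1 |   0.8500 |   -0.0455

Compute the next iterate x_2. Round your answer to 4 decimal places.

x_2 = 0.8500 − (-0.0455)·(0.8500 − 0.8000) / (-0.0455 − 0.0327)
   = 0.8500 − (-0.002275)/(-0.078200) = 0.820908

0.8209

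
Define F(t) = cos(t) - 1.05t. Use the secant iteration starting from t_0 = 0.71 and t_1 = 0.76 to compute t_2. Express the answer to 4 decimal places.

0.7175

F(0.71) = 0.012862, F(0.76) = -0.073164
t_2 = 0.760000 − (-0.073164)·(0.760000 − 0.710000) / (-0.073164 − 0.012862) = 0.760000 − (-0.003658)/(-0.086026) = 0.717476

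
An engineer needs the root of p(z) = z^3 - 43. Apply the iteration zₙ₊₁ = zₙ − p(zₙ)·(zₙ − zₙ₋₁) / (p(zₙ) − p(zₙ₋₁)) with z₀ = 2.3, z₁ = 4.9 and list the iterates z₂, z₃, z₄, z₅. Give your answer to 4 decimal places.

p(2.3) = -30.833000, p(4.9) = 74.649000
z₂ = 4.900000 − 74.649000·(4.900000 − 2.300000) / (74.649000 − (-30.833000)) = 4.900000 − (194.087400)/(105.482000) = 3.059995
p(3.059995) = -14.347522
z₃ = 3.059995 − (-14.347522)·(3.059995 − 4.900000) / (-14.347522 − 74.649000) = 3.059995 − (26.399512)/(-88.996522) = 3.356630
p(3.356630) = -5.180954
z₄ = 3.356630 − (-5.180954)·(3.356630 − 3.059995) / (-5.180954 − (-14.347522)) = 3.356630 − (-1.536854)/(9.166568) = 3.524289
p(3.524289) = 0.773829
z₅ = 3.524289 − 0.773829·(3.524289 − 3.356630) / (0.773829 − (-5.180954)) = 3.524289 − (0.129739)/(5.954783) = 3.502502

3.0600, 3.3566, 3.5243, 3.5025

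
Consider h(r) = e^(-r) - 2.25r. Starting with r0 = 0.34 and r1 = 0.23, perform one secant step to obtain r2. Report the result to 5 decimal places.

h(0.34) = -0.0532297, h(0.23) = 0.2770336
r2 = 0.2300000 − 0.2770336·(0.2300000 − 0.3400000) / (0.2770336 − (-0.0532297)) = 0.2300000 − (-0.0304737)/(0.3302633) = 0.3222709

0.32227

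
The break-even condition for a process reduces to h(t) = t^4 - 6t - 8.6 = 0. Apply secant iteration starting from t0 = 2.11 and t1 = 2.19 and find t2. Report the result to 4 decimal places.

h(2.11) = -1.438806, h(2.19) = 1.262575
t2 = 2.190000 − 1.262575·(2.190000 − 2.110000) / (1.262575 − (-1.438806)) = 2.190000 − (0.101006)/(2.701381) = 2.152609

2.1526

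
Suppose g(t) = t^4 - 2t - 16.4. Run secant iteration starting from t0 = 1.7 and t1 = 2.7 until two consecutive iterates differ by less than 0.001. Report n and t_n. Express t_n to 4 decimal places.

g(1.7) = -11.447900, g(2.7) = 31.344100
t2 = 2.700000 − 31.344100·(1.000000)/(42.792000) = 1.967524;  |Δ| = 0.732476
g(1.967524) = -5.349232
t3 = 1.967524 − (-5.349232)·(-0.732476)/(-36.693332) = 2.074306;  |Δ| = 0.106782
g(2.074306) = -2.034989
t4 = 2.074306 − (-2.034989)·(0.106782)/(3.314243) = 2.139872;  |Δ| = 0.065565
g(2.139872) = 0.287961
t5 = 2.139872 − 0.287961·(0.065565)/(2.322950) = 2.131744;  |Δ| = 0.008128
g(2.131744) = -0.012534
t6 = 2.131744 − (-0.012534)·(-0.008128)/(-0.300495) = 2.132083;  |Δ| = 0.000339
|t6 − t5| = 0.000339 < 0.001

n = 6, t_n = 2.1321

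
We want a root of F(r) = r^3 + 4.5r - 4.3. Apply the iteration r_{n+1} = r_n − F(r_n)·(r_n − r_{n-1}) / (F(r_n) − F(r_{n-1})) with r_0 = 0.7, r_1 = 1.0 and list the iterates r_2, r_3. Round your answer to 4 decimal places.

0.8206, 0.8284

F(0.7) = -0.807000, F(1.0) = 1.200000
r_2 = 1.000000 − 1.200000·(1.000000 − 0.700000) / (1.200000 − (-0.807000)) = 1.000000 − (0.360000)/(2.007000) = 0.820628
F(0.820628) = -0.054540
r_3 = 0.820628 − (-0.054540)·(0.820628 − 1.000000) / (-0.054540 − 1.200000) = 0.820628 − (0.009783)/(-1.254540) = 0.828426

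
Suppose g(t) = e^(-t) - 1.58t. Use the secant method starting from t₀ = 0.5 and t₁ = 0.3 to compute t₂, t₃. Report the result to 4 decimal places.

g(0.5) = -0.183469, g(0.3) = 0.266818
t₂ = 0.300000 − 0.266818·(0.300000 − 0.500000) / (0.266818 − (-0.183469)) = 0.300000 − (-0.053364)/(0.450288) = 0.418510
g(0.418510) = -0.003220
t₃ = 0.418510 − (-0.003220)·(0.418510 − 0.300000) / (-0.003220 − 0.266818) = 0.418510 − (-0.000382)/(-0.270038) = 0.417097

0.4185, 0.4171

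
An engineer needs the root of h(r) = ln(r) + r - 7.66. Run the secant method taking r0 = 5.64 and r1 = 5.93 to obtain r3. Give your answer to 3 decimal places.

h(5.64) = -0.29012, h(5.93) = 0.05002
r2 = 5.93000 − 0.05002·(5.93000 − 5.64000) / (0.05002 − (-0.29012)) = 5.93000 − (0.01451)/(0.34014) = 5.88735
h(5.88735) = 0.00016
r3 = 5.88735 − 0.00016·(5.88735 − 5.93000) / (0.00016 − 0.05002) = 5.88735 − (-0.00001)/(-0.04987) = 5.88722

5.887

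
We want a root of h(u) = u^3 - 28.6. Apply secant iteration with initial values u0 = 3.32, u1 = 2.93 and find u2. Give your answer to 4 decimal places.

h(3.32) = 7.994368, h(2.93) = -3.446243
u2 = 2.930000 − (-3.446243)·(2.930000 − 3.320000) / (-3.446243 − 7.994368) = 2.930000 − (1.344035)/(-11.440611) = 3.047479

3.0475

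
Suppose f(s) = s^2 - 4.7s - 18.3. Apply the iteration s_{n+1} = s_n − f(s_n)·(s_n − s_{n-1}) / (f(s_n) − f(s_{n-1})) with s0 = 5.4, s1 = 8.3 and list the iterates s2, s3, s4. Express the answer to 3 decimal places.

7.013, 7.209, 7.231

f(5.4) = -14.52000, f(8.3) = 11.58000
s2 = 8.30000 − 11.58000·(8.30000 − 5.40000) / (11.58000 − (-14.52000)) = 8.30000 − (33.58200)/(26.10000) = 7.01333
f(7.01333) = -2.07582
s3 = 7.01333 − (-2.07582)·(7.01333 − 8.30000) / (-2.07582 − 11.58000) = 7.01333 − (2.67089)/(-13.65582) = 7.20892
f(7.20892) = -0.21340
s4 = 7.20892 − (-0.21340)·(7.20892 − 7.01333) / (-0.21340 − (-2.07582)) = 7.20892 − (-0.04174)/(1.86242) = 7.23133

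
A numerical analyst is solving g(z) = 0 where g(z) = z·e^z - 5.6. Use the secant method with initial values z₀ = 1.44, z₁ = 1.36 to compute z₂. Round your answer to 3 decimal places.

g(1.44) = 0.47780, g(1.36) = -0.30118
z₂ = 1.36000 − (-0.30118)·(1.36000 − 1.44000) / (-0.30118 − 0.47780) = 1.36000 − (0.02409)/(-0.77898) = 1.39093

1.391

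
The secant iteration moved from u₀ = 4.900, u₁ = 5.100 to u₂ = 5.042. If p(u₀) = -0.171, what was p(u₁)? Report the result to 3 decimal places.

The secant line through (4.900, -0.171) and (5.100, p(u₁)) crosses zero at u₂ = 5.042.
So (4.900, -0.171), (5.100, p(u₁)), (5.042, 0) are collinear:
p(u₁) = -0.171 · (5.100 − 5.042) / (4.900 − 5.042) = -0.171 · (0.05800)/(-0.14200) = 0.06985

0.070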